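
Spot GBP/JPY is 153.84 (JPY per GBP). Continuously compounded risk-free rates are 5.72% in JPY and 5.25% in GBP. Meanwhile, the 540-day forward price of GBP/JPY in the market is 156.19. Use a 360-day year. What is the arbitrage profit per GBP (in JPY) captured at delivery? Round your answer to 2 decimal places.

1.26 per GBP (in JPY)

Fair forward: F* = S·e^(carry·T), with carry = (r_JPY − r_GBP) = 0.0572 − 0.0525 = 0.0047
F* = 153.84 · e^(0.0047 × 540/360) = 153.84 · e^0.007050 = 153.84 × 1.007075 = 154.9284
Market 156.19 > fair 154.9284: forward overpriced → cash-and-carry (buy spot, short the forward).
At maturity, profit = |F_mkt − F*| = |156.19 − 154.9284| = 1.26 per GBP (in JPY)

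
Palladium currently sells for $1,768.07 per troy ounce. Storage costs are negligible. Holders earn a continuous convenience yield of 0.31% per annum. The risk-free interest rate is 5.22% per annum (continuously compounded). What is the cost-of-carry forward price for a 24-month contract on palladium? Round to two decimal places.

$1,950.51 per troy ounce

Net carry = r + u − y = 0.0522 + 0.0000 − 0.0031 = 0.0491
F = S·e^((r+u−y)T) = 1768.07 · e^(0.0491 × 24/12) = 1768.07 · e^0.09820000
= 1768.07 × 1.10318340 = $1,950.51 per troy ounce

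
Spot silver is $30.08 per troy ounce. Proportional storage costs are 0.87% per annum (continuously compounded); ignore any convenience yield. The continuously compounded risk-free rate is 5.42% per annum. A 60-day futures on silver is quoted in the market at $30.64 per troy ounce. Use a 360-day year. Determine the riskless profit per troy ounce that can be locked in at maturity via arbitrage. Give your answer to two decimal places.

$0.24 per troy ounce

Fair futures: F* = S·e^(carry·T), with carry = (r + u) = 0.0542 + 0.0087 = 0.0629
F* = 30.08 · e^(0.0629 × 60/360) = 30.08 · e^0.010483 = 30.08 × 1.010538 = $30.3970
Market $30.64 > fair $30.3970: forward overpriced → cash-and-carry (buy spot, short the forward).
At maturity, profit = |F_mkt − F*| = |30.64 − 30.3970| = $0.24 per troy ounce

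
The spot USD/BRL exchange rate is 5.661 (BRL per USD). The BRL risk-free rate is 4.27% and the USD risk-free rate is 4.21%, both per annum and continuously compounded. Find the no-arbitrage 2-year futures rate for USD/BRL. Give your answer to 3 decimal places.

F = S·e^((r_BRL − r_USD)T) = 5.661 · e^((0.0427 − 0.0421) × 2)
= 5.661 · e^0.001200 = 5.661 × 1.001201
F = 5.668 BRL per USD

5.668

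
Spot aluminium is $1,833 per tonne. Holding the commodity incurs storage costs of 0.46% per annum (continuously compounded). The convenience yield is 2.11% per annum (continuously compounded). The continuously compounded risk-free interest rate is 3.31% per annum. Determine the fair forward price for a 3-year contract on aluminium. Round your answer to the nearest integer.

$1,927 per tonne

Net carry = r + u − y = 0.0331 + 0.0046 − 0.0211 = 0.0166
F = S·e^((r+u−y)T) = 1833 · e^(0.0166 × 3) = 1833 · e^0.049800
= 1833 × 1.051061 = $1,927 per tonne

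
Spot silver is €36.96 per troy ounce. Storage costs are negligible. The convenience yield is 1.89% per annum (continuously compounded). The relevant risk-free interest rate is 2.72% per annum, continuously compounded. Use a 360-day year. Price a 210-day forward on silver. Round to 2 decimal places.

Net carry = r + u − y = 0.0272 + 0.0000 − 0.0189 = 0.0083
F = S·e^((r+u−y)T) = 36.96 · e^(0.0083 × 210/360) = 36.96 · e^0.004842
= 36.96 × 1.004854 = €37.14 per troy ounce

€37.14 per troy ounce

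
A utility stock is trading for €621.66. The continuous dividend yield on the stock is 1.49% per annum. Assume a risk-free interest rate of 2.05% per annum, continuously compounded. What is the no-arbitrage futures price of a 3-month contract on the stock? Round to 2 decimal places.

F = S·e^((r − q)T) = 621.66 · e^((0.0205 − 0.0149) × 3/12)
= 621.66 · e^0.001400 = 621.66 × 1.001401
F = €622.53

€622.53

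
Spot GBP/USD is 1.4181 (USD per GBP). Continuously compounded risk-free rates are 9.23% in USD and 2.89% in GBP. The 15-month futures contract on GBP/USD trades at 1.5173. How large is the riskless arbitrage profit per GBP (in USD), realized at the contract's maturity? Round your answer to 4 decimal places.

0.0178 per GBP (in USD)

Fair futures: F* = S·e^(carry·T), with carry = (r_USD − r_GBP) = 0.0923 − 0.0289 = 0.0634
F* = 1.4181 · e^(0.0634 × 15/12) = 1.4181 · e^0.079250 = 1.4181 × 1.082475 = 1.5351
Market 1.5173 < fair 1.5351: forward underpriced → reverse cash-and-carry (short spot, go long the forward).
At maturity, profit = |F_mkt − F*| = |1.5173 − 1.5351| = 0.0178 per GBP (in USD)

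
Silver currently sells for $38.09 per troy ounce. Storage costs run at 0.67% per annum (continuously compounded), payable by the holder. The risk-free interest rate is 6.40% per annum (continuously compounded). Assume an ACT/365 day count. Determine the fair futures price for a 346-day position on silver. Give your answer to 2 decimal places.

Net carry = r + u − y = 0.0640 + 0.0067 − 0.0000 = 0.0707
F = S·e^((r+u−y)T) = 38.09 · e^(0.0707 × 346/365) = 38.09 · e^0.067020
= 38.09 × 1.069317 = $40.73 per troy ounce

$40.73 per troy ounce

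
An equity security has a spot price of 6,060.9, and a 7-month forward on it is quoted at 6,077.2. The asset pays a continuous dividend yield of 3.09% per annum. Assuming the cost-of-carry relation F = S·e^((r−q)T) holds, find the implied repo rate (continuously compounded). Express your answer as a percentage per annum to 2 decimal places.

3.55%

From F = S·e^((r−q)T): (r − q) = ln(F/S)/T
ln(6077.2/6060.9) = ln(1.002689) = 0.002685
(r − q) = 0.002685 / (7/12) = 0.004603
r = ln(F/S)/T + q = 0.004603 + 0.0309 = 0.035503
r = 3.55%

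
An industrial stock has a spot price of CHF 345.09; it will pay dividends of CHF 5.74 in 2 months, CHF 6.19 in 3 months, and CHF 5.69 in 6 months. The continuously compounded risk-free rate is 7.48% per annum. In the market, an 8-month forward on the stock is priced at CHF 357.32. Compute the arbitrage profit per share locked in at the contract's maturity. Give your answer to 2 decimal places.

CHF 12.69 per share

PV(dividends) I = 5.74·e^(−0.0748·2/12) + 6.19·e^(−0.0748·3/12) + 5.69·e^(−0.0748·6/12) = 17.2253
Fair forward F* = (S − I)·e^(rT) = (345.09 − 17.2253)·e^0.049867 = 327.8647 × 1.051131 = 344.6287
Market CHF 357.32 > fair 344.6287: forward overpriced → cash-and-carry (borrow at r, buy the stock and collect the dividends, short the forward).
Profit at T = |F_mkt − F*| = |357.32 − 344.6287| = CHF 12.69 per share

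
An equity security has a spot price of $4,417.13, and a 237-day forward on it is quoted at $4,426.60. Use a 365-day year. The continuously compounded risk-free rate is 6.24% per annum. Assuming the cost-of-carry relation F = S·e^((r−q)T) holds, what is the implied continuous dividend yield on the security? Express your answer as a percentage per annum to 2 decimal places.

From F = S·e^((r−q)T): (r − q) = ln(F/S)/T
ln(4426.60/4417.13) = ln(1.002144) = 0.002142
(r − q) = 0.002142 / (237/365) = 0.003299
q = r − ln(F/S)/T = 0.0624 − 0.003299 = 0.059101
q = 5.91%

5.91%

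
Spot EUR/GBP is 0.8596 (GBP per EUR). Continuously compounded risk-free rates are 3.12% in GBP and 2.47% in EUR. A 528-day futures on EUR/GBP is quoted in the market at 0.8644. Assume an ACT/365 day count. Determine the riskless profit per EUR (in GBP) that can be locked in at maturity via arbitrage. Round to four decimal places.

0.0033 per EUR (in GBP)

Fair futures: F* = S·e^(carry·T), with carry = (r_GBP − r_EUR) = 0.0312 − 0.0247 = 0.0065
F* = 0.8596 · e^(0.0065 × 528/365) = 0.8596 · e^0.009403 = 0.8596 × 1.009447 = 0.8677
Market 0.8644 < fair 0.8677: forward underpriced → reverse cash-and-carry (short spot, go long the forward).
At maturity, profit = |F_mkt − F*| = |0.8644 − 0.8677| = 0.0033 per EUR (in GBP)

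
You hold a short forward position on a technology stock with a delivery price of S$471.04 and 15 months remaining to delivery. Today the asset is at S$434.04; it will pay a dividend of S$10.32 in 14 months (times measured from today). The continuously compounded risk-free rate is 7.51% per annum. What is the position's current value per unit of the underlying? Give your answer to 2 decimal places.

S$4.25

PV(remaining dividends) I = 10.32·e^(−0.0751·14/12) = 9.4543
Current forward F = (S − I)·e^(rT) = (434.04 − 9.4543)·e^(0.0751·15/12) = 424.5857 × 1.098422 = 466.3743
Value (long) = (F − K)·e^(−rT) = (466.3743 − 471.04) × 0.910397 = -4.2476
Short position value = −(long value) = S$4.25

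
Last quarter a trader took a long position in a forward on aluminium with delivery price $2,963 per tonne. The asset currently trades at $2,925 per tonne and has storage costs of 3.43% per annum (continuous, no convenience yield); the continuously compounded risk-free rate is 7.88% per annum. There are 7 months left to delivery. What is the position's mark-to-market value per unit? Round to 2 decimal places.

$154.23 per tonne

Current fair forward for the remaining 7 months: F = S·e^((r + u)·T), (r + u) = 0.0788 + 0.0343 = 0.1131
F = 2925 · e^(0.1131 × 7/12) = 2925 × 1.06820001 = 3124.4850
Value of long forward = (F − K)·e^(−rT) = (3124.4850 − 2963) · e^(−0.0788·7/12)
= 161.4850 × 0.95507380 = 154.23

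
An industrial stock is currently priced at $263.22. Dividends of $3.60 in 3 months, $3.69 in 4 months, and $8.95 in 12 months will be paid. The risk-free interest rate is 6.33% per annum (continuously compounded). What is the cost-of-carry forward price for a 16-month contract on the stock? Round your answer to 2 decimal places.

$269.47

PV(dividends) I = 3.60·e^(−0.0633·3/12) + 3.69·e^(−0.0633·4/12) + 8.95·e^(−0.0633·12/12)
I = 3.5435 + 3.6130 + 8.4010 = 15.5575
F = (S − I)·e^(rT) = (263.22 − 15.5575) · e^(0.0633·16/12)
= 247.6625 · e^0.084400 = 247.6625 × 1.088064 = $269.47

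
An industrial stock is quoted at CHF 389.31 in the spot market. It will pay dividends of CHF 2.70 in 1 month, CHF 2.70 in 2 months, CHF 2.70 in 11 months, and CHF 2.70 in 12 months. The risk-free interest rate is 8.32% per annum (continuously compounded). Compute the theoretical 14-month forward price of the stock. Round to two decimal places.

PV(dividends) I = 2.70·e^(−0.0832·1/12) + 2.70·e^(−0.0832·2/12) + 2.70·e^(−0.0832·11/12) + 2.70·e^(−0.0832·12/12)
I = 2.6813 + 2.6628 + 2.5017 + 2.4845 = 10.3303
F = (S − I)·e^(rT) = (389.31 − 10.3303) · e^(0.0832·14/12)
= 378.9797 · e^0.097067 = 378.9797 × 1.101934 = CHF 417.61

CHF 417.61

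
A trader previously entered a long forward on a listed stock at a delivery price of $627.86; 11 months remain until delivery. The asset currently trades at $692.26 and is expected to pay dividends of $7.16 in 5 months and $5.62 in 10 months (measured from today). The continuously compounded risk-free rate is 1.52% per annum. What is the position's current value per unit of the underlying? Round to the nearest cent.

PV(remaining dividends) I = 7.16·e^(−0.0152·5/12) + 5.62·e^(−0.0152·10/12) = 12.6641
Current forward F = (S − I)·e^(rT) = (692.26 − 12.6641)·e^(0.0152·11/12) = 679.5959 × 1.014031 = 689.1313
Value (long) = (F − K)·e^(−rT) = (689.1313 − 627.86) × 0.986163 = 60.4235
Value = $60.42

$60.42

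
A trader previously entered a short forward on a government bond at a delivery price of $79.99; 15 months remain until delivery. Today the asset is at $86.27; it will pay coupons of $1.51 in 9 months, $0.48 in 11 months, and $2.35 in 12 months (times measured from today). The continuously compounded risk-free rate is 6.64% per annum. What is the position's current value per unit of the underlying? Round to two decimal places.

-$8.56

PV(remaining coupons) I = 1.51·e^(−0.0664·9/12) + 0.48·e^(−0.0664·11/12) + 2.35·e^(−0.0664·12/12) = 4.0873
Current forward F = (S − I)·e^(rT) = (86.27 − 4.0873)·e^(0.0664·15/12) = 82.1827 × 1.086542 = 89.2950
Value (long) = (F − K)·e^(−rT) = (89.2950 − 79.99) × 0.920351 = 8.5639
Short position value = −(long value) = -$8.56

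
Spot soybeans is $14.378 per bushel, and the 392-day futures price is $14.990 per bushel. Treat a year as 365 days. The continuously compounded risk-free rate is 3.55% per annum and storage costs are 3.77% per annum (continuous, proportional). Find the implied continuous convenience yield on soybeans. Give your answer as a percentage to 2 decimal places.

F = S·e^((r+u−y)T) ⇒ (r+u−y) = ln(F/S)/T
ln(14.990/14.378) = 0.041684; /T ⇒ 0.038813
y = r + u − ln(F/S)/T = 0.0355 + 0.0377 − 0.038813 = 0.034387
y = 3.44%

3.44%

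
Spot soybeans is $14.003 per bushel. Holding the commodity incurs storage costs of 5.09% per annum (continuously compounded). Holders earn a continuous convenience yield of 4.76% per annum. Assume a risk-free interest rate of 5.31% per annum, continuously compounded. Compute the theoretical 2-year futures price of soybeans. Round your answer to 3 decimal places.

$15.675 per bushel

Net carry = r + u − y = 0.0531 + 0.0509 − 0.0476 = 0.0564
F = S·e^((r+u−y)T) = 14.003 · e^(0.0564 × 2) = 14.003 · e^0.112800
= 14.003 × 1.119408 = $15.675 per bushel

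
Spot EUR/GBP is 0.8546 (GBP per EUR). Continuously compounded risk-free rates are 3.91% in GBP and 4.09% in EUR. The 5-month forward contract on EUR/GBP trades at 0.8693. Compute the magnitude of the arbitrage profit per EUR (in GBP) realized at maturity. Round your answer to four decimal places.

0.0153 per EUR (in GBP)

Fair forward: F* = S·e^(carry·T), with carry = (r_GBP − r_EUR) = 0.0391 − 0.0409 = -0.0018
F* = 0.8546 · e^(-0.0018 × 5/12) = 0.8546 · e^-0.000750 = 0.8546 × 0.999250 = 0.8540
Market 0.8693 > fair 0.8540: forward overpriced → cash-and-carry (buy spot, short the forward).
At maturity, profit = |F_mkt − F*| = |0.8693 − 0.8540| = 0.0153 per EUR (in GBP)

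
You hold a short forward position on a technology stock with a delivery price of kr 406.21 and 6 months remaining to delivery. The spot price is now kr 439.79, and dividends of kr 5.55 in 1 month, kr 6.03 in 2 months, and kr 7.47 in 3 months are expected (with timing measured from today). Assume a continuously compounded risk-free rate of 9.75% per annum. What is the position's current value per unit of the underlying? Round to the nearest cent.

-kr 34.18

PV(remaining dividends) I = 5.55·e^(−0.0975·1/12) + 6.03·e^(−0.0975·2/12) + 7.47·e^(−0.0975·3/12) = 18.7280
Current forward F = (S − I)·e^(rT) = (439.79 − 18.7280)·e^(0.0975·6/12) = 421.0620 × 1.049958 = 442.0974
Value (long) = (F − K)·e^(−rT) = (442.0974 − 406.21) × 0.952419 = 34.1798
Short position value = −(long value) = -kr 34.18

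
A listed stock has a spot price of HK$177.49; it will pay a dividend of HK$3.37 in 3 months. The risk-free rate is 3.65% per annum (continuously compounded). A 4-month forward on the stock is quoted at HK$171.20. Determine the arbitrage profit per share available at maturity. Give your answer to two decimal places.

HK$5.08 per share

PV(dividends) I = 3.37·e^(−0.0365·3/12) = 3.3394
Fair forward F* = (S − I)·e^(rT) = (177.49 − 3.3394)·e^0.012167 = 174.1506 × 1.012241 = 176.2824
Market HK$171.20 < fair 176.2824: forward underpriced → reverse cash-and-carry (short the stock, invest proceeds at r, pay the dividends, go long the forward).
Profit at T = |F_mkt − F*| = |171.20 − 176.2824| = HK$5.08 per share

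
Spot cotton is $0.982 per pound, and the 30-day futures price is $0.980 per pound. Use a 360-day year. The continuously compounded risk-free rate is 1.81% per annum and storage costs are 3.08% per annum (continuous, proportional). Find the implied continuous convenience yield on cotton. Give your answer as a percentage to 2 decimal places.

7.34%

F = S·e^((r+u−y)T) ⇒ (r+u−y) = ln(F/S)/T
ln(0.980/0.982) = -0.002039; /T ⇒ -0.024468
y = r + u − ln(F/S)/T = 0.0181 + 0.0308 + 0.024468 = 0.073368
y = 7.34%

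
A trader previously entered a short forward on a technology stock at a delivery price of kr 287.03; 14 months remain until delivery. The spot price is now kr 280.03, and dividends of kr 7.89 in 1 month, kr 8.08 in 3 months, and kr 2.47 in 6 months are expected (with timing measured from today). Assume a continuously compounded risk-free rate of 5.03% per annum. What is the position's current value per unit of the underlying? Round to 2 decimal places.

PV(remaining dividends) I = 7.89·e^(−0.0503·1/12) + 8.08·e^(−0.0503·3/12) + 2.47·e^(−0.0503·6/12) = 18.2447
Current forward F = (S − I)·e^(rT) = (280.03 − 18.2447)·e^(0.0503·14/12) = 261.7853 × 1.060439 = 277.6073
Value (long) = (F − K)·e^(−rT) = (277.6073 − 287.03) × 0.943005 = -8.8857
Short position value = −(long value) = kr 8.89

kr 8.89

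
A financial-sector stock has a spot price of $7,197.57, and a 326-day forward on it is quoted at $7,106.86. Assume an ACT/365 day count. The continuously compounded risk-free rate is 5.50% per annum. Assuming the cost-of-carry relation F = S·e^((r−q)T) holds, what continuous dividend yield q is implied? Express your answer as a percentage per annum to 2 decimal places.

6.92%

From F = S·e^((r−q)T): (r − q) = ln(F/S)/T
ln(7106.86/7197.57) = ln(0.987397) = -0.012683
(r − q) = -0.012683 / (326/365) = -0.014200
q = r − ln(F/S)/T = 0.0550 + 0.014200 = 0.069200
q = 6.92%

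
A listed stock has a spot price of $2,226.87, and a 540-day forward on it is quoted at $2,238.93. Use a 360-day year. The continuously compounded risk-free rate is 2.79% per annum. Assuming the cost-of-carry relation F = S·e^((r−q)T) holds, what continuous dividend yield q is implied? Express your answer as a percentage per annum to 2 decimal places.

From F = S·e^((r−q)T): (r − q) = ln(F/S)/T
ln(2238.93/2226.87) = ln(1.005416) = 0.005401
(r − q) = 0.005401 / (540/360) = 0.003601
q = r − ln(F/S)/T = 0.0279 − 0.003601 = 0.024299
q = 2.43%

2.43%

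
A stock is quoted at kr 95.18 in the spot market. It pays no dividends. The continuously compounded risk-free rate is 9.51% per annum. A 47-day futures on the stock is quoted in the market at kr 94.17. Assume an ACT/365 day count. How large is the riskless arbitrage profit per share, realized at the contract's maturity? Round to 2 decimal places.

Fair futures: F* = S·e^(carry·T), with carry = r = 0.0951
F* = 95.18 · e^(0.0951 × 47/365) = 95.18 · e^0.012246 = 95.18 × 1.012321 = kr 96.3527
Market kr 94.17 < fair kr 96.3527: forward underpriced → reverse cash-and-carry (short spot, go long the forward).
At maturity, profit = |F_mkt − F*| = |94.17 − 96.3527| = kr 2.18 per share

kr 2.18 per share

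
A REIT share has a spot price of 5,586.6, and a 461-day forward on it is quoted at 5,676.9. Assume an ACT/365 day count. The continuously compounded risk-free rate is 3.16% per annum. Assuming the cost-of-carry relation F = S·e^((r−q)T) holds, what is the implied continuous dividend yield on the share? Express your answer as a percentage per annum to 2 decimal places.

1.89%

From F = S·e^((r−q)T): (r − q) = ln(F/S)/T
ln(5676.9/5586.6) = ln(1.016164) = 0.016035
(r − q) = 0.016035 / (461/365) = 0.012696
q = r − ln(F/S)/T = 0.0316 − 0.012696 = 0.018904
q = 1.89%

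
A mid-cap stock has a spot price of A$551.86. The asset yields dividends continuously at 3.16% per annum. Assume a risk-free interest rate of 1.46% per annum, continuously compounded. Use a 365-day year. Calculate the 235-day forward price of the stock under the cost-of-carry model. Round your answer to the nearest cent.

A$545.85

F = S·e^((r − q)T) = 551.86 · e^((0.0146 − 0.0316) × 235/365)
= 551.86 · e^-0.010945 = 551.86 × 0.989115
F = A$545.85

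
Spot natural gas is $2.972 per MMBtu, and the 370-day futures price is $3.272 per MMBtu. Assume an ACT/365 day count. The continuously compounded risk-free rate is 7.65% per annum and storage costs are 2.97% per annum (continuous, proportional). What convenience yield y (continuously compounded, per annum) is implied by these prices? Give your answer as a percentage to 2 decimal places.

F = S·e^((r+u−y)T) ⇒ (r+u−y) = ln(F/S)/T
ln(3.272/2.972) = 0.096166; /T ⇒ 0.094866
y = r + u − ln(F/S)/T = 0.0765 + 0.0297 − 0.094866 = 0.011334
y = 1.13%

1.13%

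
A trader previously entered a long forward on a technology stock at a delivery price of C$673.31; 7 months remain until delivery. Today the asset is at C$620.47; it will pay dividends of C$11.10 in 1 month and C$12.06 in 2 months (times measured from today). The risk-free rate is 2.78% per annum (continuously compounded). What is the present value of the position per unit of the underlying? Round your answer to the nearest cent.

-C$65.09

PV(remaining dividends) I = 11.10·e^(−0.0278·1/12) + 12.06·e^(−0.0278·2/12) = 23.0786
Current forward F = (S − I)·e^(rT) = (620.47 − 23.0786)·e^(0.0278·7/12) = 597.3914 × 1.016349 = 607.1582
Value (long) = (F − K)·e^(−rT) = (607.1582 − 673.31) × 0.983914 = -65.0877
Value = -C$65.09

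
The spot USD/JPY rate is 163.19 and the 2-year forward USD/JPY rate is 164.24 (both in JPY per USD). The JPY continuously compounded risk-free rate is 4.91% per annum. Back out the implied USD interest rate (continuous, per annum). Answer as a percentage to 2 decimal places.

F = S·e^((r_JPY − r_USD)T) ⇒ r_USD = r_JPY − ln(F/S)/T
ln(164.24/163.19) = 0.006414; /(2) = 0.003207
r_USD = 0.0491 − 0.003207 = 0.045893
r_USD = 4.59%

4.59%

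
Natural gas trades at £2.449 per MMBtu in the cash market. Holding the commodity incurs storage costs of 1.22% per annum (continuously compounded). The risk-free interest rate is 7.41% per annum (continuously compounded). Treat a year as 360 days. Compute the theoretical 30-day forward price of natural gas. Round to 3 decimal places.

Net carry = r + u − y = 0.0741 + 0.0122 − 0.0000 = 0.0863
F = S·e^((r+u−y)T) = 2.449 · e^(0.0863 × 30/360) = 2.449 · e^0.007192
= 2.449 × 1.007218 = £2.467 per MMBtu

£2.467 per MMBtu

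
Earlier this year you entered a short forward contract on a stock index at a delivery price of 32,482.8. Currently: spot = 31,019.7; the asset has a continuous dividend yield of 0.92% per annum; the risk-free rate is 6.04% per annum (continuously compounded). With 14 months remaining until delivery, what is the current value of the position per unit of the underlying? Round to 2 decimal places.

-415.90

Current fair forward for the remaining 14 months: F = S·e^((r − q)·T), (r − q) = 0.0604 − 0.0092 = 0.0512
F = 31019.7 · e^(0.0512 × 14/12) = 31019.7 × 1.06155343 = 32929.0689
Value of long forward = (F − K)·e^(−rT) = (32929.0689 − 32482.8) · e^(−0.0604·14/12)
= 446.2689 × 0.93195880 = 415.90
Short position value = −(long value) = -415.90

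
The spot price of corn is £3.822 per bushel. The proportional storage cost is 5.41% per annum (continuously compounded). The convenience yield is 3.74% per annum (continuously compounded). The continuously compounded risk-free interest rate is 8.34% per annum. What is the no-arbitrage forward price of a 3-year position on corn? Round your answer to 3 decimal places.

Net carry = r + u − y = 0.0834 + 0.0541 − 0.0374 = 0.1001
F = S·e^((r+u−y)T) = 3.822 · e^(0.1001 × 3) = 3.822 · e^0.300300
= 3.822 × 1.350264 = £5.161 per bushel

£5.161 per bushel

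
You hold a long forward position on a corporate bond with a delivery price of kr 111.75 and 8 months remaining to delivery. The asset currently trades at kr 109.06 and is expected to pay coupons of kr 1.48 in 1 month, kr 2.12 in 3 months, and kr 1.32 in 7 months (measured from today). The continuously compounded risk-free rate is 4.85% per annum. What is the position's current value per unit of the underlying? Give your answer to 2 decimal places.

-kr 3.99

PV(remaining coupons) I = 1.48·e^(−0.0485·1/12) + 2.12·e^(−0.0485·3/12) + 1.32·e^(−0.0485·7/12) = 4.8517
Current forward F = (S − I)·e^(rT) = (109.06 − 4.8517)·e^(0.0485·8/12) = 104.2083 × 1.032862 = 107.6328
Value (long) = (F − K)·e^(−rT) = (107.6328 − 111.75) × 0.968184 = -3.9862
Value = -kr 3.99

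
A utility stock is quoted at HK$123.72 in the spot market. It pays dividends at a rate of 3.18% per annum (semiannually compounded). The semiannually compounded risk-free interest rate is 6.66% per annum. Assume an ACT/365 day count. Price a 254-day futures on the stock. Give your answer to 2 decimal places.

F = S · (1+r/2)^(2T) / (1+q/2)^(2T)
= 123.72 × 1.046647 / 1.022198 = 123.72 × 1.023918
F = HK$126.68

HK$126.68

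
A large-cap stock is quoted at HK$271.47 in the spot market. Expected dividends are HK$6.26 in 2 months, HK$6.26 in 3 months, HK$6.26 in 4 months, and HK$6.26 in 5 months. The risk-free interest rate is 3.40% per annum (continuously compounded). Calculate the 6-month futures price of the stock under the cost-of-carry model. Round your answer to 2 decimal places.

PV(dividends) I = 6.26·e^(−0.0340·2/12) + 6.26·e^(−0.0340·3/12) + 6.26·e^(−0.0340·4/12) + 6.26·e^(−0.0340·5/12)
I = 6.2246 + 6.2070 + 6.1895 + 6.1719 = 24.7930
F = (S − I)·e^(rT) = (271.47 − 24.7930) · e^(0.0340·6/12)
= 246.6770 · e^0.017000 = 246.6770 × 1.017145 = HK$250.91

HK$250.91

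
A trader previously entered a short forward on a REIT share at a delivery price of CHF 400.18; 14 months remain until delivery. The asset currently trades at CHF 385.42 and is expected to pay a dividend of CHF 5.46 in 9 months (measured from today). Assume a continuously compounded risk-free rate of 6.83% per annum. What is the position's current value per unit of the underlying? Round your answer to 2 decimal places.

-CHF 10.70

PV(remaining dividends) I = 5.46·e^(−0.0683·9/12) = 5.1874
Current forward F = (S − I)·e^(rT) = (385.42 − 5.1874)·e^(0.0683·14/12) = 380.2326 × 1.082944 = 411.7706
Value (long) = (F − K)·e^(−rT) = (411.7706 − 400.18) × 0.923409 = 10.7029
Short position value = −(long value) = -CHF 10.70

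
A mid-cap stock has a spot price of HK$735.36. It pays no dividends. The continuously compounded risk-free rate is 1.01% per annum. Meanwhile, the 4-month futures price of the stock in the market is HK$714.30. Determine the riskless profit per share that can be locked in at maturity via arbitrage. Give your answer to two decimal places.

HK$23.54 per share

Fair futures: F* = S·e^(carry·T), with carry = r = 0.0101
F* = 735.36 · e^(0.0101 × 4/12) = 735.36 · e^0.003367 = 735.36 × 1.003373 = HK$737.8404
Market HK$714.30 < fair HK$737.8404: forward underpriced → reverse cash-and-carry (short spot, go long the forward).
At maturity, profit = |F_mkt − F*| = |714.30 − 737.8404| = HK$23.54 per share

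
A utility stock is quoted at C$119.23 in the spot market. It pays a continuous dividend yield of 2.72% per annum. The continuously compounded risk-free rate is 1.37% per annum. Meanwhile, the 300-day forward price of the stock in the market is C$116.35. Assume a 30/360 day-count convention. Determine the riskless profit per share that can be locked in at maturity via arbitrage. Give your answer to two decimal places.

Fair forward: F* = S·e^(carry·T), with carry = (r − q) = 0.0137 − 0.0272 = -0.0135
F* = 119.23 · e^(-0.0135 × 300/360) = 119.23 · e^-0.011250 = 119.23 × 0.988813 = C$117.8962
Market C$116.35 < fair C$117.8962: forward underpriced → reverse cash-and-carry (short spot, go long the forward).
At maturity, profit = |F_mkt − F*| = |116.35 − 117.8962| = C$1.55 per share

C$1.55 per share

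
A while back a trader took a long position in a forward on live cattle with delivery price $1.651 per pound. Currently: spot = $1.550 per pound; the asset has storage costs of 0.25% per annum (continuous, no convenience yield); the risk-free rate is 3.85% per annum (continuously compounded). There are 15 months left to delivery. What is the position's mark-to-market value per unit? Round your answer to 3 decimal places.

-$0.019 per pound

Current fair forward for the remaining 15 months: F = S·e^((r + u)·T), (r + u) = 0.0385 + 0.0025 = 0.0410
F = 1.550 · e^(0.0410 × 15/12) = 1.550 × 1.052586 = 1.6315
Value of long forward = (F − K)·e^(−rT) = (1.6315 − 1.651) · e^(−0.0385·15/12)
= -0.0195 × 0.953015 = -0.019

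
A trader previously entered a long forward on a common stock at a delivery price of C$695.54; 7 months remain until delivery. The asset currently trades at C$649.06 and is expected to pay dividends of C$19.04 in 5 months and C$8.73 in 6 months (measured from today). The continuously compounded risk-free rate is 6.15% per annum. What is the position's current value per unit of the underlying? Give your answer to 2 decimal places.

-C$48.99

PV(remaining dividends) I = 19.04·e^(−0.0615·5/12) + 8.73·e^(−0.0615·6/12) = 27.0239
Current forward F = (S − I)·e^(rT) = (649.06 − 27.0239)·e^(0.0615·7/12) = 622.0361 × 1.036526 = 644.7566
Value (long) = (F − K)·e^(−rT) = (644.7566 − 695.54) × 0.964761 = -48.9938
Value = -C$48.99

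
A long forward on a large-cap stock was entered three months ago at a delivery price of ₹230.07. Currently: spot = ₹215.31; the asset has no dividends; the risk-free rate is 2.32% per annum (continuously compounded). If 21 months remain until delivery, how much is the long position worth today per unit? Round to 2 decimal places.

Current fair forward for the remaining 21 months: F = S·e^(r·T), r = 0.0232
F = 215.31 · e^(0.0232 × 21/12) = 215.31 × 1.041435 = 224.2314
Value of long forward = (F − K)·e^(−rT) = (224.2314 − 230.07) · e^(−0.0232·21/12)
= -5.8386 × 0.960213 = -5.61

-₹5.61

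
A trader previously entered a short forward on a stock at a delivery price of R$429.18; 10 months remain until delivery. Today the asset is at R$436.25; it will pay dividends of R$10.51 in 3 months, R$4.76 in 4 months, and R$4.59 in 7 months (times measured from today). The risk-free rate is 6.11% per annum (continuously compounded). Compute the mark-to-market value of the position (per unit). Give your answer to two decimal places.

-R$8.93

PV(remaining dividends) I = 10.51·e^(−0.0611·3/12) + 4.76·e^(−0.0611·4/12) + 4.59·e^(−0.0611·7/12) = 19.4440
Current forward F = (S − I)·e^(rT) = (436.25 − 19.4440)·e^(0.0611·10/12) = 416.8060 × 1.052235 = 438.5779
Value (long) = (F − K)·e^(−rT) = (438.5779 − 429.18) × 0.950358 = 8.9314
Short position value = −(long value) = -R$8.93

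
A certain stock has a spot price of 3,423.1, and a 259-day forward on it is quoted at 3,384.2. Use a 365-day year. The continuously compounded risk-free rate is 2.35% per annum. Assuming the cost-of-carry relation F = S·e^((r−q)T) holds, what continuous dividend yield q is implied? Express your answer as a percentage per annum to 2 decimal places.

3.96%

From F = S·e^((r−q)T): (r − q) = ln(F/S)/T
ln(3384.2/3423.1) = ln(0.988636) = -0.011429
(r − q) = -0.011429 / (259/365) = -0.016107
q = r − ln(F/S)/T = 0.0235 + 0.016107 = 0.039607
q = 3.96%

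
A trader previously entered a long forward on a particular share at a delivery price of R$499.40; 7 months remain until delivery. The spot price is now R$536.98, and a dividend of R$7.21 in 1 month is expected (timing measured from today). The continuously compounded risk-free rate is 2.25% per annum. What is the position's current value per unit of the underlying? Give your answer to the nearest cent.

PV(remaining dividends) I = 7.21·e^(−0.0225·1/12) = 7.1965
Current forward F = (S − I)·e^(rT) = (536.98 − 7.1965)·e^(0.0225·7/12) = 529.7835 × 1.013212 = 536.7830
Value (long) = (F − K)·e^(−rT) = (536.7830 − 499.40) × 0.986961 = 36.8956
Value = R$36.90

R$36.90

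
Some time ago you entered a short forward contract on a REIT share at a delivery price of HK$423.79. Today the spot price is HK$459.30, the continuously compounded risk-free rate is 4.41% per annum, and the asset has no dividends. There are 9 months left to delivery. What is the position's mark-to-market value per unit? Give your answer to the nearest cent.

-HK$49.30

Current fair forward for the remaining 9 months: F = S·e^(r·T), r = 0.0441
F = 459.30 · e^(0.0441 × 9/12) = 459.30 × 1.033628 = 474.7453
Value of long forward = (F − K)·e^(−rT) = (474.7453 − 423.79) · e^(−0.0441·9/12)
= 50.9553 × 0.967466 = 49.30
Short position value = −(long value) = -HK$49.30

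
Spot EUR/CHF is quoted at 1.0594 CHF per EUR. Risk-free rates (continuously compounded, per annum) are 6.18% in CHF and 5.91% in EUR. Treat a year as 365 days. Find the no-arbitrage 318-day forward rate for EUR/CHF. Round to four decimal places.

1.0619

F = S·e^((r_CHF − r_EUR)T) = 1.0594 · e^((0.0618 − 0.0591) × 318/365)
= 1.0594 · e^0.002352 = 1.0594 × 1.002355
F = 1.0619 CHF per EUR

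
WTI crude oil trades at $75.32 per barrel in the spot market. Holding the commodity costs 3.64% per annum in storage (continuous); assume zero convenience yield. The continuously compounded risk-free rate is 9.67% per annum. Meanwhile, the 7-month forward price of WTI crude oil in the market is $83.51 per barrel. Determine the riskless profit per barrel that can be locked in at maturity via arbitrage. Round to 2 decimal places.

Fair forward: F* = S·e^(carry·T), with carry = (r + u) = 0.0967 + 0.0364 = 0.1331
F* = 75.32 · e^(0.1331 × 7/12) = 75.32 · e^0.077642 = 75.32 × 1.080736 = $81.4010
Market $83.51 > fair $81.4010: forward overpriced → cash-and-carry (buy spot, short the forward).
At maturity, profit = |F_mkt − F*| = |83.51 − 81.4010| = $2.11 per barrel

$2.11 per barrel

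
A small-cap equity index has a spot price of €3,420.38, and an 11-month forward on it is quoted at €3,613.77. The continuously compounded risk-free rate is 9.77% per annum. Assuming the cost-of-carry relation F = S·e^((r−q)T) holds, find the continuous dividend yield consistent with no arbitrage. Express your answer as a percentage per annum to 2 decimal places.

From F = S·e^((r−q)T): (r − q) = ln(F/S)/T
ln(3613.77/3420.38) = ln(1.056541) = 0.055000
(r − q) = 0.055000 / (11/12) = 0.060000
q = r − ln(F/S)/T = 0.0977 − 0.060000 = 0.037700
q = 3.77%

3.77%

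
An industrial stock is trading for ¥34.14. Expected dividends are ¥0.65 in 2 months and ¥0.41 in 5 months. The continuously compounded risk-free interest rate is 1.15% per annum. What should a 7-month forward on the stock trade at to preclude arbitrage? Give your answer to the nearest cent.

PV(dividends) I = 0.65·e^(−0.0115·2/12) + 0.41·e^(−0.0115·5/12)
I = 0.6488 + 0.4080 = 1.0568
F = (S − I)·e^(rT) = (34.14 − 1.0568) · e^(0.0115·7/12)
= 33.0832 · e^0.006708 = 33.0832 × 1.006731 = ¥33.31

¥33.31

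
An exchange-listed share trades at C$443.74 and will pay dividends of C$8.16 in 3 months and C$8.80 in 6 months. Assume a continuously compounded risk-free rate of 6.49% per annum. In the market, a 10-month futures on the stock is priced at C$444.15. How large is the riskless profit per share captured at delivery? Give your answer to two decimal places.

PV(dividends) I = 8.16·e^(−0.0649·3/12) + 8.80·e^(−0.0649·6/12) = 16.5477
Fair futures F* = (S − I)·e^(rT) = (443.74 − 16.5477)·e^0.054083 = 427.1923 × 1.055572 = 450.9322
Market C$444.15 < fair 450.9322: forward underpriced → reverse cash-and-carry (short the stock, invest proceeds at r, pay the dividends, go long the forward).
Profit at T = |F_mkt − F*| = |444.15 − 450.9322| = C$6.78 per share

C$6.78 per share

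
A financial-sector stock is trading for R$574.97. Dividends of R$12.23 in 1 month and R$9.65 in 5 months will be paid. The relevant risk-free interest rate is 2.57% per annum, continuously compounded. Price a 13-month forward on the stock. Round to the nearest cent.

PV(dividends) I = 12.23·e^(−0.0257·1/12) + 9.65·e^(−0.0257·5/12)
I = 12.2038 + 9.5472 = 21.7510
F = (S − I)·e^(rT) = (574.97 − 21.7510) · e^(0.0257·13/12)
= 553.2190 · e^0.027842 = 553.2190 × 1.028233 = R$568.84

R$568.84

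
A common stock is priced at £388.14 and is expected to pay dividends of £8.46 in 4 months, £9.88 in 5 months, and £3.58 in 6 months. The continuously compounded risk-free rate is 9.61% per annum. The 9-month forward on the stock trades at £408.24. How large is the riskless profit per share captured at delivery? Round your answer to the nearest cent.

£13.77 per share

PV(dividends) I = 8.46·e^(−0.0961·4/12) + 9.88·e^(−0.0961·5/12) + 3.58·e^(−0.0961·6/12) = 21.0975
Fair forward F* = (S − I)·e^(rT) = (388.14 − 21.0975)·e^0.072075 = 367.0425 × 1.074736 = 394.4738
Market £408.24 > fair 394.4738: forward overpriced → cash-and-carry (borrow at r, buy the stock and collect the dividends, short the forward).
Profit at T = |F_mkt − F*| = |408.24 − 394.4738| = £13.77 per share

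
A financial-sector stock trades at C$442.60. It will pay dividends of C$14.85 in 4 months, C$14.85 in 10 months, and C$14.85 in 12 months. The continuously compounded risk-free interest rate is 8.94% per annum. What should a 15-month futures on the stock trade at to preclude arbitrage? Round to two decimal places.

PV(dividends) I = 14.85·e^(−0.0894·4/12) + 14.85·e^(−0.0894·10/12) + 14.85·e^(−0.0894·12/12)
I = 14.4140 + 13.7839 + 13.5800 = 41.7779
F = (S − I)·e^(rT) = (442.60 − 41.7779) · e^(0.0894·15/12)
= 400.8221 · e^0.111750 = 400.8221 × 1.118233 = C$448.21

C$448.21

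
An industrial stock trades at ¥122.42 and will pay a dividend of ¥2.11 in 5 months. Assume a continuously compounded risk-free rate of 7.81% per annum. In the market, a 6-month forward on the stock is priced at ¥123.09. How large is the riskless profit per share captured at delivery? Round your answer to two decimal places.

PV(dividends) I = 2.11·e^(−0.0781·5/12) = 2.0424
Fair forward F* = (S − I)·e^(rT) = (122.42 − 2.0424)·e^0.039050 = 120.3776 × 1.039822 = 125.1713
Market ¥123.09 < fair 125.1713: forward underpriced → reverse cash-and-carry (short the stock, invest proceeds at r, pay the dividends, go long the forward).
Profit at T = |F_mkt − F*| = |123.09 − 125.1713| = ¥2.08 per share

¥2.08 per share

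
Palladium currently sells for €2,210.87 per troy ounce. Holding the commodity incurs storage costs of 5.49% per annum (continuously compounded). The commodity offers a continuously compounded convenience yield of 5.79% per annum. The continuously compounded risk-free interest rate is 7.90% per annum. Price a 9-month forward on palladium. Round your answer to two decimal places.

Net carry = r + u − y = 0.0790 + 0.0549 − 0.0579 = 0.0760
F = S·e^((r+u−y)T) = 2210.87 · e^(0.0760 × 9/12) = 2210.87 · e^0.05700000
= 2210.87 × 1.05865581 = €2,340.55 per troy ounce

€2,340.55 per troy ounce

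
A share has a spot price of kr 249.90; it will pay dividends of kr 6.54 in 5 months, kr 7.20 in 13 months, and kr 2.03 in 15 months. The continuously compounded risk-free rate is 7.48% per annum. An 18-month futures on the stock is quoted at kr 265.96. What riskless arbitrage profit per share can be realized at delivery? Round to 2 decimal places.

kr 2.98 per share

PV(dividends) I = 6.54·e^(−0.0748·5/12) + 7.20·e^(−0.0748·13/12) + 2.03·e^(−0.0748·15/12) = 14.8277
Fair futures F* = (S − I)·e^(rT) = (249.90 − 14.8277)·e^0.112200 = 235.0723 × 1.118737 = 262.9841
Market kr 265.96 > fair 262.9841: forward overpriced → cash-and-carry (borrow at r, buy the stock and collect the dividends, short the forward).
Profit at T = |F_mkt − F*| = |265.96 − 262.9841| = kr 2.98 per share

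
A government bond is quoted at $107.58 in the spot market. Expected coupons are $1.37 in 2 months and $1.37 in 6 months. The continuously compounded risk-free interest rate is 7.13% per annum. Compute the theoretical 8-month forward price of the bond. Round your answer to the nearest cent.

PV(coupons) I = 1.37·e^(−0.0713·2/12) + 1.37·e^(−0.0713·6/12)
I = 1.3538 + 1.3220 = 2.6758
F = (S − I)·e^(rT) = (107.58 − 2.6758) · e^(0.0713·8/12)
= 104.9042 · e^0.047533 = 104.9042 × 1.048681 = $110.01

$110.01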